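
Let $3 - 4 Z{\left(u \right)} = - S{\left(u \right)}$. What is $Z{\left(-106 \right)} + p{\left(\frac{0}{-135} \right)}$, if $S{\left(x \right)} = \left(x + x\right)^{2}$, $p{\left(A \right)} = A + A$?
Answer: $\frac{44947}{4} \approx 11237.0$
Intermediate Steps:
$p{\left(A \right)} = 2 A$
$S{\left(x \right)} = 4 x^{2}$ ($S{\left(x \right)} = \left(2 x\right)^{2} = 4 x^{2}$)
$Z{\left(u \right)} = \frac{3}{4} + u^{2}$ ($Z{\left(u \right)} = \frac{3}{4} - \frac{\left(-1\right) 4 u^{2}}{4} = \frac{3}{4} - \frac{\left(-4\right) u^{2}}{4} = \frac{3}{4} + u^{2}$)
$Z{\left(-106 \right)} + p{\left(\frac{0}{-135} \right)} = \left(\frac{3}{4} + \left(-106\right)^{2}\right) + 2 \frac{0}{-135} = \left(\frac{3}{4} + 11236\right) + 2 \cdot 0 \left(- \frac{1}{135}\right) = \frac{44947}{4} + 2 \cdot 0 = \frac{44947}{4} + 0 = \frac{44947}{4}$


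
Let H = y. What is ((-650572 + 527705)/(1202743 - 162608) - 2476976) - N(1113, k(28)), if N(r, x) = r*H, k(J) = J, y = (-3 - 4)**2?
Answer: -2633115397122/1040135 ≈ -2.5315e+6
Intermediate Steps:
y = 49 (y = (-7)**2 = 49)
H = 49
N(r, x) = 49*r (N(r, x) = r*49 = 49*r)
((-650572 + 527705)/(1202743 - 162608) - 2476976) - N(1113, k(28)) = ((-650572 + 527705)/(1202743 - 162608) - 2476976) - 49*1113 = (-122867/1040135 - 2476976) - 1*54537 = (-122867*1/1040135 - 2476976) - 54537 = (-122867/1040135 - 2476976) - 54537 = -2576389554627/1040135 - 54537 = -2633115397122/1040135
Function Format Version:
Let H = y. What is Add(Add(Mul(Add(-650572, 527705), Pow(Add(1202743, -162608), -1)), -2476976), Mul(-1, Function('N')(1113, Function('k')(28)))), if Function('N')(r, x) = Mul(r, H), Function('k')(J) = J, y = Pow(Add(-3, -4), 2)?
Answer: Rational(-2633115397122, 1040135) ≈ -2.5315e+6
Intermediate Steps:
y = 49 (y = Pow(-7, 2) = 49)
H = 49
Function('N')(r, x) = Mul(49, r) (Function('N')(r, x) = Mul(r, 49) = Mul(49, r))
Add(Add(Mul(Add(-650572, 527705), Pow(Add(1202743, -162608), -1)), -2476976), Mul(-1, Function('N')(1113, Function('k')(28)))) = Add(Add(Mul(Add(-650572, 527705), Pow(Add(1202743, -162608), -1)), -2476976), Mul(-1, Mul(49, 1113))) = Add(Add(Mul(-122867, Pow(1040135, -1)), -2476976), Mul(-1, 54537)) = Add(Add(Mul(-122867, Rational(1, 1040135)), -2476976), -54537) = Add(Add(Rational(-122867, 1040135), -2476976), -54537) = Add(Rational(-2576389554627, 1040135), -54537) = Rational(-2633115397122, 1040135)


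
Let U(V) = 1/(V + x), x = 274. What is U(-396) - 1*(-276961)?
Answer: 33789241/122 ≈ 2.7696e+5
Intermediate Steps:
U(V) = 1/(274 + V) (U(V) = 1/(V + 274) = 1/(274 + V))
U(-396) - 1*(-276961) = 1/(274 - 396) - 1*(-276961) = 1/(-122) + 276961 = -1/122 + 276961 = 33789241/122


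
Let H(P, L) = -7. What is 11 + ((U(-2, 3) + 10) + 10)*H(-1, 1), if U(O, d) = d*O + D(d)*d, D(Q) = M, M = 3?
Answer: -150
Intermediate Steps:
D(Q) = 3
U(O, d) = 3*d + O*d (U(O, d) = d*O + 3*d = O*d + 3*d = 3*d + O*d)
11 + ((U(-2, 3) + 10) + 10)*H(-1, 1) = 11 + ((3*(3 - 2) + 10) + 10)*(-7) = 11 + ((3*1 + 10) + 10)*(-7) = 11 + ((3 + 10) + 10)*(-7) = 11 + (13 + 10)*(-7) = 11 + 23*(-7) = 11 - 161 = -150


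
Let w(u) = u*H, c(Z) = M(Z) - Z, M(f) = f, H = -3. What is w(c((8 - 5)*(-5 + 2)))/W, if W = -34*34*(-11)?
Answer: 0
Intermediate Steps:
c(Z) = 0 (c(Z) = Z - Z = 0)
w(u) = -3*u (w(u) = u*(-3) = -3*u)
W = 12716 (W = -1156*(-11) = 12716)
w(c((8 - 5)*(-5 + 2)))/W = -3*0/12716 = 0*(1/12716) = 0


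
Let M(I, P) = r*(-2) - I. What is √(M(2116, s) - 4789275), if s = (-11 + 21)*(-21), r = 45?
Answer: I*√4791481 ≈ 2188.9*I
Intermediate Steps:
s = -210 (s = 10*(-21) = -210)
M(I, P) = -90 - I (M(I, P) = 45*(-2) - I = -90 - I)
√(M(2116, s) - 4789275) = √((-90 - 1*2116) - 4789275) = √((-90 - 2116) - 4789275) = √(-2206 - 4789275) = √(-4791481) = I*√4791481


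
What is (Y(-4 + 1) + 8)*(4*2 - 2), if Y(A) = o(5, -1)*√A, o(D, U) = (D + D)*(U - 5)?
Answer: 48 - 360*I*√3 ≈ 48.0 - 623.54*I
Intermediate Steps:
o(D, U) = 2*D*(-5 + U) (o(D, U) = (2*D)*(-5 + U) = 2*D*(-5 + U))
Y(A) = -60*√A (Y(A) = (2*5*(-5 - 1))*√A = (2*5*(-6))*√A = -60*√A)
(Y(-4 + 1) + 8)*(4*2 - 2) = (-60*√(-4 + 1) + 8)*(4*2 - 2) = (-60*I*√3 + 8)*(8 - 2) = (-60*I*√3 + 8)*6 = (8 - 60*I*√3)*6 = 48 - 360*I*√3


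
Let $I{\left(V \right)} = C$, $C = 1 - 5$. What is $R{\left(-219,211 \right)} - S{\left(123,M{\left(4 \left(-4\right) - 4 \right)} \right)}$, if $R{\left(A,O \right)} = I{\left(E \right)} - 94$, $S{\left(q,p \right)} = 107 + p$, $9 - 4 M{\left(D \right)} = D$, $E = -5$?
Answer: $- \frac{849}{4} \approx -212.25$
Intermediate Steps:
$C = -4$
$M{\left(D \right)} = \frac{9}{4} - \frac{D}{4}$
$I{\left(V \right)} = -4$
$R{\left(A,O \right)} = -98$ ($R{\left(A,O \right)} = -4 - 94 = -98$)
$R{\left(-219,211 \right)} - S{\left(123,M{\left(4 \left(-4\right) - 4 \right)} \right)} = -98 - \left(107 - \left(- \frac{9}{4} + \frac{4 \left(-4\right) - 4}{4}\right)\right) = -98 - \left(107 - \left(- \frac{9}{4} + \frac{-16 - 4}{4}\right)\right) = -98 - \left(107 + \left(\frac{9}{4} - -5\right)\right) = -98 - \left(107 + \left(\frac{9}{4} + 5\right)\right) = -98 - \left(107 + \frac{29}{4}\right) = -98 - \frac{457}{4} = - \frac{849}{4}$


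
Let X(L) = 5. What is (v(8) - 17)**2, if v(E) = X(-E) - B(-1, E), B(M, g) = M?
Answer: 121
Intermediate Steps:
v(E) = 6 (v(E) = 5 - 1*(-1) = 5 + 1 = 6)
(v(8) - 17)**2 = (6 - 17)**2 = (-11)**2 = 121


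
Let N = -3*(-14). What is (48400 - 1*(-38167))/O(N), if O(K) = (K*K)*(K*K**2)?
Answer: 86567/130691232 ≈ 0.00066238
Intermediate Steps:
N = 42
O(K) = K**5 (O(K) = K**2*K**3 = K**5)
(48400 - 1*(-38167))/O(N) = (48400 - 1*(-38167))/(42**5) = (48400 + 38167)/130691232 = 86567*(1/130691232) = 86567/130691232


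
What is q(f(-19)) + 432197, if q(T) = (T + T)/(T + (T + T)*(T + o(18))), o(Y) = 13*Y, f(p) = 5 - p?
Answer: 223445851/517 ≈ 4.3220e+5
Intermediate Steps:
q(T) = 2*T/(T + 2*T*(234 + T)) (q(T) = (T + T)/(T + (T + T)*(T + 13*18)) = (2*T)/(T + (2*T)*(T + 234)) = (2*T)/(T + (2*T)*(234 + T)) = (2*T)/(T + 2*T*(234 + T)) = 2*T/(T + 2*T*(234 + T)))
q(f(-19)) + 432197 = 2/(469 + 2*(5 - 1*(-19))) + 432197 = 2/(469 + 2*(5 + 19)) + 432197 = 2/(469 + 2*24) + 432197 = 2/(469 + 48) + 432197 = 2/517 + 432197 = 223445851/517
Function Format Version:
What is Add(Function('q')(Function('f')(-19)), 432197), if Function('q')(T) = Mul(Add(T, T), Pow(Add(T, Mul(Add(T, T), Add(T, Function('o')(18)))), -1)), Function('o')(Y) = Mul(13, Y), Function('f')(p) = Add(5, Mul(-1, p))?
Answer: Rational(223445851, 517) ≈ 4.3220e+5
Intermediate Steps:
Function('q')(T) = Mul(2, T, Pow(Add(T, Mul(2, T, Add(234, T))), -1)) (Function('q')(T) = Mul(Add(T, T), Pow(Add(T, Mul(Add(T, T), Add(T, Mul(13, 18)))), -1)) = Mul(Mul(2, T), Pow(Add(T, Mul(Mul(2, T), Add(T, 234))), -1)) = Mul(Mul(2, T), Pow(Add(T, Mul(Mul(2, T), Add(234, T))), -1)) = Mul(Mul(2, T), Pow(Add(T, Mul(2, T, Add(234, T))), -1)) = Mul(2, T, Pow(Add(T, Mul(2, T, Add(234, T))), -1)))
Add(Function('q')(Function('f')(-19)), 432197) = Add(Mul(2, Pow(Add(469, Mul(2, Add(5, Mul(-1, -19)))), -1)), 432197) = Add(Mul(2, Pow(Add(469, Mul(2, Add(5, 19))), -1)), 432197) = Add(Mul(2, Pow(Add(469, Mul(2, 24)), -1)), 432197) = Add(Mul(2, Pow(Add(469, 48), -1)), 432197) = Add(Mul(2, Pow(517, -1)), 432197) = Add(Mul(2, Rational(1, 517)), 432197) = Add(Rational(2, 517), 432197) = Rational(223445851, 517)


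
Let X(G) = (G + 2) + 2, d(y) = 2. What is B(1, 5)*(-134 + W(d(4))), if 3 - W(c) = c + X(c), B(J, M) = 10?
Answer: -1390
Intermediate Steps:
X(G) = 4 + G (X(G) = (2 + G) + 2 = 4 + G)
W(c) = -1 - 2*c (W(c) = 3 - (c + (4 + c)) = 3 - (4 + 2*c) = 3 + (-4 - 2*c) = -1 - 2*c)
B(1, 5)*(-134 + W(d(4))) = 10*(-134 + (-1 - 2*2)) = 10*(-134 + (-1 - 4)) = 10*(-134 - 5) = 10*(-139) = -1390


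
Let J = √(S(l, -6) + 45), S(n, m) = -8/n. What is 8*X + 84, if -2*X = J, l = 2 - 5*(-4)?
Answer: 84 - 4*√5401/11 ≈ 57.276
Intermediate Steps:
l = 22 (l = 2 + 20 = 22)
J = √5401/11 (J = √(-8/22 + 45) = √(-8*1/22 + 45) = √(-4/11 + 45) = √(491/11) = √5401/11 ≈ 6.6810)
X = -√5401/22 ≈ -3.3405
8*X + 84 = 8*(-√5401/22) + 84 = -4*√5401/11 + 84 = 84 - 4*√5401/11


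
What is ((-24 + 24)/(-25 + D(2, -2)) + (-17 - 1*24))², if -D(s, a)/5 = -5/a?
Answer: 1681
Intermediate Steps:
D(s, a) = 25/a (D(s, a) = -(-25)/a = 25/a)
((-24 + 24)/(-25 + D(2, -2)) + (-17 - 1*24))² = ((-24 + 24)/(-25 + 25/(-2)) + (-17 - 1*24))² = (0/(-25 + 25*(-½)) + (-17 - 24))² = (0/(-25 - 25/2) - 41)² = (0/(-75/2) - 41)² = (0*(-2/75) - 41)² = (0 - 41)² = (-41)² = 1681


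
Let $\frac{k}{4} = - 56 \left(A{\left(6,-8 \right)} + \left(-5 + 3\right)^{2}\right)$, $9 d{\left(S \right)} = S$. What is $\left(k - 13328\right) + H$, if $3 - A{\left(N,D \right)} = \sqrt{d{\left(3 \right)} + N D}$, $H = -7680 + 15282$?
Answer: $-7294 + \frac{224 i \sqrt{429}}{3} \approx -7294.0 + 1546.5 i$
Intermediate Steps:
$d{\left(S \right)} = \frac{S}{9}$
$H = 7602$
$A{\left(N,D \right)} = 3 - \sqrt{\frac{1}{3} + D N}$ ($A{\left(N,D \right)} = 3 - \sqrt{\frac{1}{9} \cdot 3 + N D} = 3 - \sqrt{\frac{1}{3} + D N}$)
$k = -1568 + \frac{224 i \sqrt{429}}{3}$ ($k = 4 \left(- 56 \left(\left(3 - \frac{\sqrt{3 + 9 \left(-8\right) 6}}{3}\right) + \left(-5 + 3\right)^{2}\right)\right) = 4 \left(- 56 \left(\left(3 - \frac{\sqrt{3 - 432}}{3}\right) + \left(-2\right)^{2}\right)\right) = 4 \left(- 56 \left(\left(3 - \frac{\sqrt{-429}}{3}\right) + 4\right)\right) = 4 \left(- 56 \left(\left(3 - \frac{i \sqrt{429}}{3}\right) + 4\right)\right) = 4 \left(- 56 \left(7 - \frac{i \sqrt{429}}{3}\right)\right) = 4 \left(-392 + \frac{56 i \sqrt{429}}{3}\right) = -1568 + \frac{224 i \sqrt{429}}{3} \approx -1568.0 + 1546.5 i$)
$\left(k - 13328\right) + H = \left(\left(-1568 + \frac{224 i \sqrt{429}}{3}\right) - 13328\right) + 7602 = \left(-14896 + \frac{224 i \sqrt{429}}{3}\right) + 7602 = -7294 + \frac{224 i \sqrt{429}}{3}$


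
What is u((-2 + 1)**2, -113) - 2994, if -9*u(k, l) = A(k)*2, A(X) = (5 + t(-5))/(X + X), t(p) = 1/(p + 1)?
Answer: -107803/36 ≈ -2994.5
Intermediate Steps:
t(p) = 1/(1 + p)
A(X) = 19/(8*X) (A(X) = (5 + 1/(1 - 5))/(X + X) = (5 + 1/(-4))/((2*X)) = (5 - 1/4)*(1/(2*X)) = 19*(1/(2*X))/4 = 19/(8*X))
u(k, l) = -19/(36*k) (u(k, l) = -19/(8*k)*2/9 = -19/(36*k))
u((-2 + 1)**2, -113) - 2994 = -19/(36*(-2 + 1)**2) - 2994 = -19/(36*((-1)**2)) - 2994 = -19/36/1 - 2994 = -19/36*1 - 2994 = -19/36 - 2994 = -107803/36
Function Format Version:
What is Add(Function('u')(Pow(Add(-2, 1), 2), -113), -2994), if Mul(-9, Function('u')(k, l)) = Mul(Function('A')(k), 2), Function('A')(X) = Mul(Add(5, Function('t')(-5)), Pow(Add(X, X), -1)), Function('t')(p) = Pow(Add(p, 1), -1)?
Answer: Rational(-107803, 36) ≈ -2994.5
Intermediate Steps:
Function('t')(p) = Pow(Add(1, p), -1)
Function('A')(X) = Mul(Rational(19, 8), Pow(X, -1)) (Function('A')(X) = Mul(Add(5, Pow(Add(1, -5), -1)), Pow(Add(X, X), -1)) = Mul(Add(5, Pow(-4, -1)), Pow(Mul(2, X), -1)) = Mul(Add(5, Rational(-1, 4)), Mul(Rational(1, 2), Pow(X, -1))) = Mul(Rational(19, 4), Mul(Rational(1, 2), Pow(X, -1))) = Mul(Rational(19, 8), Pow(X, -1)))
Function('u')(k, l) = Mul(Rational(-19, 36), Pow(k, -1)) (Function('u')(k, l) = Mul(Rational(-1, 9), Mul(Mul(Rational(19, 8), Pow(k, -1)), 2)) = Mul(Rational(-1, 9), Mul(Rational(19, 4), Pow(k, -1))) = Mul(Rational(-19, 36), Pow(k, -1)))
Add(Function('u')(Pow(Add(-2, 1), 2), -113), -2994) = Add(Mul(Rational(-19, 36), Pow(Pow(Add(-2, 1), 2), -1)), -2994) = Add(Mul(Rational(-19, 36), Pow(Pow(-1, 2), -1)), -2994) = Add(Mul(Rational(-19, 36), Pow(1, -1)), -2994) = Add(Mul(Rational(-19, 36), 1), -2994) = Add(Rational(-19, 36), -2994) = Rational(-107803, 36)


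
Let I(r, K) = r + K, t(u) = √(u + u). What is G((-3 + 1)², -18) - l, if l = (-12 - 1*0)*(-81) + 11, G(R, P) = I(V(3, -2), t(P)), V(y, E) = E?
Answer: -985 + 6*I ≈ -985.0 + 6.0*I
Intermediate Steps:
t(u) = √2*√u (t(u) = √(2*u) = √2*√u)
I(r, K) = K + r
G(R, P) = -2 + √2*√P (G(R, P) = √2*√P - 2 = -2 + √2*√P)
l = 983 (l = (-12 + 0)*(-81) + 11 = -12*(-81) + 11 = 972 + 11 = 983)
G((-3 + 1)², -18) - l = (-2 + √2*√(-18)) - 1*983 = (-2 + √2*(3*I*√2)) - 983 = (-2 + 6*I) - 983 = -985 + 6*I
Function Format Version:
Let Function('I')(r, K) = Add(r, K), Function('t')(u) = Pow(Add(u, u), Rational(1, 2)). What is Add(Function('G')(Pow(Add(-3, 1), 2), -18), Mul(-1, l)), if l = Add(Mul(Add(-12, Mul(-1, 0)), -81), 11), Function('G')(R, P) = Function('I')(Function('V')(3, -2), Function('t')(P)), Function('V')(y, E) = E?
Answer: Add(-985, Mul(6, I)) ≈ Add(-985.00, Mul(6.0000, I))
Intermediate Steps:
Function('t')(u) = Mul(Pow(2, Rational(1, 2)), Pow(u, Rational(1, 2))) (Function('t')(u) = Pow(Mul(2, u), Rational(1, 2)) = Mul(Pow(2, Rational(1, 2)), Pow(u, Rational(1, 2))))
Function('I')(r, K) = Add(K, r)
Function('G')(R, P) = Add(-2, Mul(Pow(2, Rational(1, 2)), Pow(P, Rational(1, 2)))) (Function('G')(R, P) = Add(Mul(Pow(2, Rational(1, 2)), Pow(P, Rational(1, 2))), -2) = Add(-2, Mul(Pow(2, Rational(1, 2)), Pow(P, Rational(1, 2)))))
l = 983 (l = Add(Mul(Add(-12, 0), -81), 11) = Add(Mul(-12, -81), 11) = Add(972, 11) = 983)
Add(Function('G')(Pow(Add(-3, 1), 2), -18), Mul(-1, l)) = Add(Add(-2, Mul(Pow(2, Rational(1, 2)), Pow(-18, Rational(1, 2)))), Mul(-1, 983)) = Add(Add(-2, Mul(Pow(2, Rational(1, 2)), Mul(3, I, Pow(2, Rational(1, 2))))), -983) = Add(Add(-2, Mul(6, I)), -983) = Add(-985, Mul(6, I))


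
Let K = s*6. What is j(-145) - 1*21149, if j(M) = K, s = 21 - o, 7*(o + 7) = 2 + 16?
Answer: -146975/7 ≈ -20996.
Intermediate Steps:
o = -31/7 (o = -7 + (2 + 16)/7 = -7 + (1/7)*18 = -7 + 18/7 = -31/7 ≈ -4.4286)
s = 178/7 (s = 21 - 1*(-31/7) = 21 + 31/7 = 178/7 ≈ 25.429)
K = 1068/7 (K = (178/7)*6 = 1068/7 ≈ 152.57)
j(M) = 1068/7
j(-145) - 1*21149 = 1068/7 - 1*21149 = 1068/7 - 21149 = -146975/7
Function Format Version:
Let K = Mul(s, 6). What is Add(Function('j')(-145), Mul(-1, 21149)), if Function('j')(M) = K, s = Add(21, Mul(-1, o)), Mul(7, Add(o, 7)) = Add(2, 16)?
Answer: Rational(-146975, 7) ≈ -20996.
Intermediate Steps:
o = Rational(-31, 7) (o = Add(-7, Mul(Rational(1, 7), Add(2, 16))) = Add(-7, Mul(Rational(1, 7), 18)) = Add(-7, Rational(18, 7)) = Rational(-31, 7) ≈ -4.4286)
s = Rational(178, 7) (s = Add(21, Mul(-1, Rational(-31, 7))) = Add(21, Rational(31, 7)) = Rational(178, 7) ≈ 25.429)
K = Rational(1068, 7) (K = Mul(Rational(178, 7), 6) = Rational(1068, 7) ≈ 152.57)
Function('j')(M) = Rational(1068, 7)
Add(Function('j')(-145), Mul(-1, 21149)) = Add(Rational(1068, 7), Mul(-1, 21149)) = Add(Rational(1068, 7), -21149) = Rational(-146975, 7)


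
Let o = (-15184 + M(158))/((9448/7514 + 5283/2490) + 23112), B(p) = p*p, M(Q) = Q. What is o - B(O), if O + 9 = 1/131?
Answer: -100829627336113088/1236980628941437 ≈ -81.513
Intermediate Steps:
O = -1178/131 (O = -9 + 1/131 = -1178/131 ≈ -8.9924)
B(p) = p²
o = -46855726060/72080917717 (o = (-15184 + 158)/((9448/7514 + 5283/2490) + 23112) = -15026/((9448*(1/7514) + 5283*(1/2490)) + 23112) = -15026/((4724/3757 + 1761/830) + 23112) = -15026/(10536997/3118310 + 23112) = -15026/72080917717/3118310 = -15026*3118310/72080917717 = -46855726060/72080917717 ≈ -0.65004)
o - B(O) = -46855726060/72080917717 - (-1178/131)² = -46855726060/72080917717 - 1*1387684/17161 = -46855726060/72080917717 - 1387684/17161 = -100829627336113088/1236980628941437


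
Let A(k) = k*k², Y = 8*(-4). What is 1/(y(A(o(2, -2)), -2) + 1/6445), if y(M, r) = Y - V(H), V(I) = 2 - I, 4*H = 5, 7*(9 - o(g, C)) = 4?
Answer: -25780/844291 ≈ -0.030535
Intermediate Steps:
o(g, C) = 59/7 (o(g, C) = 9 - ⅐*4 = 9 - 4/7 = 59/7)
H = 5/4 (H = (¼)*5 = 5/4 ≈ 1.2500)
Y = -32
A(k) = k³
y(M, r) = -131/4 (y(M, r) = -32 - (2 - 1*5/4) = -32 - (2 - 5/4) = -32 - 1*¾ = -32 - ¾ = -131/4)
1/(y(A(o(2, -2)), -2) + 1/6445) = 1/(-131/4 + 1/6445) = 1/(-844291/25780) = -25780/844291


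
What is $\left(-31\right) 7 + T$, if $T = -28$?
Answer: $-245$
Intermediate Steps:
$\left(-31\right) 7 + T = \left(-31\right) 7 - 28 = -217 - 28 = -245$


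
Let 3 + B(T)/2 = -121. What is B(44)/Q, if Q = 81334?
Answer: -124/40667 ≈ -0.0030492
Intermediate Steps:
B(T) = -248 (B(T) = -6 + 2*(-121) = -6 - 242 = -248)
B(44)/Q = -248/81334 = -248*1/81334 = -124/40667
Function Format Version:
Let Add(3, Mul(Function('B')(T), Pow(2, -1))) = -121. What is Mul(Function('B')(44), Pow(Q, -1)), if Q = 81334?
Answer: Rational(-124, 40667) ≈ -0.0030492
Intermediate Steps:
Function('B')(T) = -248 (Function('B')(T) = Add(-6, Mul(2, -121)) = Add(-6, -242) = -248)
Mul(Function('B')(44), Pow(Q, -1)) = Mul(-248, Pow(81334, -1)) = Mul(-248, Rational(1, 81334)) = Rational(-124, 40667)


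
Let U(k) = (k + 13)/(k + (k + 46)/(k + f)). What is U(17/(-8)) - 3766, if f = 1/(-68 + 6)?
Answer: -40207183/10675 ≈ -3766.5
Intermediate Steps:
f = -1/62 (f = 1/(-62) = -1/62 ≈ -0.016129)
U(k) = (13 + k)/(k + (46 + k)/(-1/62 + k)) (U(k) = (k + 13)/(k + (k + 46)/(k - 1/62)) = (13 + k)/(k + (46 + k)/(-1/62 + k)))
U(17/(-8)) - 3766 = (-13 + 62*(17/(-8))**2 + 805*(17/(-8)))/(2852 + 61*(17/(-8)) + 62*(17/(-8))**2) - 3766 = (-13 + 62*(17*(-1/8))**2 + 805*(17*(-1/8)))/(2852 + 61*(17*(-1/8)) + 62*(17*(-1/8))**2) - 3766 = (-13 + 62*(-17/8)**2 + 805*(-17/8))/(2852 + 61*(-17/8) + 62*(-17/8)**2) - 3766 = (-13 + 62*(289/64) - 13685/8)/(2852 - 1037/8 + 62*(289/64)) - 3766 = (-13 + 8959/32 - 13685/8)/(2852 - 1037/8 + 8959/32) - 3766 = -46197/32/(96075/32) - 3766 = (32/96075)*(-46197/32) - 3766 = -5133/10675 - 3766 = -40207183/10675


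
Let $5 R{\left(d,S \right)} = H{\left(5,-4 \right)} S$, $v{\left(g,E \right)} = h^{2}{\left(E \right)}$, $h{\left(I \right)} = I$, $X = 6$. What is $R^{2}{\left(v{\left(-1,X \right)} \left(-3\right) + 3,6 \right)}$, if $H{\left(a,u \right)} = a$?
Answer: $36$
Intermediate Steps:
$v{\left(g,E \right)} = E^{2}$
$R{\left(d,S \right)} = S$ ($R{\left(d,S \right)} = \frac{5 S}{5} = S$)
$R^{2}{\left(v{\left(-1,X \right)} \left(-3\right) + 3,6 \right)} = 6^{2} = 36$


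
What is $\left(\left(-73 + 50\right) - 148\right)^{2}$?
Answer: $29241$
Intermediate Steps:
$\left(\left(-73 + 50\right) - 148\right)^{2} = \left(-23 - 148\right)^{2} = \left(-171\right)^{2} = 29241$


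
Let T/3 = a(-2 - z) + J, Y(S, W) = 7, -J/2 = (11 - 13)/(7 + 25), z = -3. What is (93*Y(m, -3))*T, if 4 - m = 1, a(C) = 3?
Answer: 48825/8 ≈ 6103.1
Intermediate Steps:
J = ⅛ (J = -2*(11 - 13)/(7 + 25) = -(-4)/32 = -2*(-1/16) = ⅛ ≈ 0.12500)
m = 3 (m = 4 - 1*1 = 4 - 1 = 3)
T = 75/8 (T = 3*(3 + ⅛) = 3*(25/8) = 75/8 ≈ 9.3750)
(93*Y(m, -3))*T = (93*7)*(75/8) = 651*(75/8) = 48825/8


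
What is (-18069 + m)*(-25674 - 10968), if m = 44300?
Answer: -961156302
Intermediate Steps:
(-18069 + m)*(-25674 - 10968) = (-18069 + 44300)*(-25674 - 10968) = 26231*(-36642) = -961156302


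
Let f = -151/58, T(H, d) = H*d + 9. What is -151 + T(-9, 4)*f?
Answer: -4681/58 ≈ -80.707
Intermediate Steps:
T(H, d) = 9 + H*d
f = -151/58 (f = -151*1/58 = -151/58 ≈ -2.6034)
-151 + T(-9, 4)*f = -151 + (9 - 9*4)*(-151/58) = -151 + (9 - 36)*(-151/58) = -151 - 27*(-151/58) = -151 + 4077/58 = -4681/58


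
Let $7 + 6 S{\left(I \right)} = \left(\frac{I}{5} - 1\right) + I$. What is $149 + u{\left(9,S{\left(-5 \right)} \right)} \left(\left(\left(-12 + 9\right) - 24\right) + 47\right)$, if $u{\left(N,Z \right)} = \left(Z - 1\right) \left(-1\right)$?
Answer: $\frac{647}{3} \approx 215.67$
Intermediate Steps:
$S{\left(I \right)} = - \frac{4}{3} + \frac{I}{5}$ ($S{\left(I \right)} = - \frac{7}{6} + \frac{\left(\frac{I}{5} - 1\right) + I}{6} = - \frac{7}{6} + \frac{\left(-1 + \frac{I}{5}\right) + I}{6} = - \frac{7}{6} + \frac{-1 + \frac{6 I}{5}}{6} = - \frac{7}{6} + \left(- \frac{1}{6} + \frac{I}{5}\right) = - \frac{4}{3} + \frac{I}{5}$)
$u{\left(N,Z \right)} = 1 - Z$ ($u{\left(N,Z \right)} = \left(-1 + Z\right) \left(-1\right) = 1 - Z$)
$149 + u{\left(9,S{\left(-5 \right)} \right)} \left(\left(\left(-12 + 9\right) - 24\right) + 47\right) = 149 + \left(1 - \left(- \frac{4}{3} + \frac{1}{5} \left(-5\right)\right)\right) \left(\left(\left(-12 + 9\right) - 24\right) + 47\right) = 149 + \left(1 - \left(- \frac{4}{3} - 1\right)\right) \left(\left(-3 - 24\right) + 47\right) = 149 + \left(1 - - \frac{7}{3}\right) \left(-27 + 47\right) = 149 + \left(1 + \frac{7}{3}\right) 20 = 149 + \frac{10}{3} \cdot 20 = 149 + \frac{200}{3} = \frac{647}{3}$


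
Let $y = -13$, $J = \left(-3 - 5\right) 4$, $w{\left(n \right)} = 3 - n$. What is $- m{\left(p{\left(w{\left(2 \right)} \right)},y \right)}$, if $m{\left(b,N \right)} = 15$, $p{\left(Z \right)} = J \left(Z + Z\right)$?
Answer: $-15$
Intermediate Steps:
$J = -32$ ($J = \left(-8\right) 4 = -32$)
$p{\left(Z \right)} = - 64 Z$ ($p{\left(Z \right)} = - 32 \left(Z + Z\right) = - 32 \cdot 2 Z = - 64 Z$)
$- m{\left(p{\left(w{\left(2 \right)} \right)},y \right)} = \left(-1\right) 15 = -15$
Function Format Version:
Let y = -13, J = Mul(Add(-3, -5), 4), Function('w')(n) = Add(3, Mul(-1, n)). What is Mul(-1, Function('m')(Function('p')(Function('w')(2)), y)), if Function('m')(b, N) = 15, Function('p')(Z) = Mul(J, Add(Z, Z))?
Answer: -15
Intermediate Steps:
J = -32 (J = Mul(-8, 4) = -32)
Function('p')(Z) = Mul(-64, Z) (Function('p')(Z) = Mul(-32, Add(Z, Z)) = Mul(-32, Mul(2, Z)) = Mul(-64, Z))
Mul(-1, Function('m')(Function('p')(Function('w')(2)), y)) = Mul(-1, 15) = -15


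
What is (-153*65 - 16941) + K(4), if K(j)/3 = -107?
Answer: -27207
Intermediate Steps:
K(j) = -321 (K(j) = 3*(-107) = -321)
(-153*65 - 16941) + K(4) = (-153*65 - 16941) - 321 = (-9945 - 16941) - 321 = -26886 - 321 = -27207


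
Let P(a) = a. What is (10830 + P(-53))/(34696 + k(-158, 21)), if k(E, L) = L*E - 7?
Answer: 10777/31371 ≈ 0.34353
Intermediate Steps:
k(E, L) = -7 + E*L (k(E, L) = E*L - 7 = -7 + E*L)
(10830 + P(-53))/(34696 + k(-158, 21)) = (10830 - 53)/(34696 + (-7 - 158*21)) = 10777/(34696 + (-7 - 3318)) = 10777/(34696 - 3325) = 10777/31371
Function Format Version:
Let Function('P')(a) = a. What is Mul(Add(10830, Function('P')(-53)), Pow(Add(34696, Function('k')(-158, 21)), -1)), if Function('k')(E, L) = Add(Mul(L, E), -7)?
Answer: Rational(10777, 31371) ≈ 0.34353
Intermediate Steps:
Function('k')(E, L) = Add(-7, Mul(E, L)) (Function('k')(E, L) = Add(Mul(E, L), -7) = Add(-7, Mul(E, L)))
Mul(Add(10830, Function('P')(-53)), Pow(Add(34696, Function('k')(-158, 21)), -1)) = Mul(Add(10830, -53), Pow(Add(34696, Add(-7, Mul(-158, 21))), -1)) = Mul(10777, Pow(Add(34696, Add(-7, -3318)), -1)) = Mul(10777, Pow(Add(34696, -3325), -1)) = Mul(10777, Pow(31371, -1)) = Mul(10777, Rational(1, 31371)) = Rational(10777, 31371)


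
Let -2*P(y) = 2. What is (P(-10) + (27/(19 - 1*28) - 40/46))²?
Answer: 12544/529 ≈ 23.713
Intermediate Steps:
P(y) = -1 (P(y) = -½*2 = -1)
(P(-10) + (27/(19 - 1*28) - 40/46))² = (-1 + (27/(19 - 1*28) - 40/46))² = (-1 + (27/(19 - 28) - 40*1/46))² = (-1 + (27/(-9) - 20/23))² = (-1 + (27*(-⅑) - 20/23))² = (-1 + (-3 - 20/23))² = (-1 - 89/23)² = (-112/23)² = 12544/529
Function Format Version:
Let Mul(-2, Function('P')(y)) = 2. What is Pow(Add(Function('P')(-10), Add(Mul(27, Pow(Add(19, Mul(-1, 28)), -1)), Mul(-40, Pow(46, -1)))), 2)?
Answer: Rational(12544, 529) ≈ 23.713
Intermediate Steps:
Function('P')(y) = -1 (Function('P')(y) = Mul(Rational(-1, 2), 2) = -1)
Pow(Add(Function('P')(-10), Add(Mul(27, Pow(Add(19, Mul(-1, 28)), -1)), Mul(-40, Pow(46, -1)))), 2) = Pow(Add(-1, Add(Mul(27, Pow(Add(19, Mul(-1, 28)), -1)), Mul(-40, Pow(46, -1)))), 2) = Pow(Add(-1, Add(Mul(27, Pow(Add(19, -28), -1)), Mul(-40, Rational(1, 46)))), 2) = Pow(Add(-1, Add(Mul(27, Pow(-9, -1)), Rational(-20, 23))), 2) = Pow(Add(-1, Add(Mul(27, Rational(-1, 9)), Rational(-20, 23))), 2) = Pow(Add(-1, Add(-3, Rational(-20, 23))), 2) = Pow(Add(-1, Rational(-89, 23)), 2) = Pow(Rational(-112, 23), 2) = Rational(12544, 529)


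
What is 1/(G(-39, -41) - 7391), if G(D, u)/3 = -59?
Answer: -1/7568 ≈ -0.00013214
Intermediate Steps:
G(D, u) = -177 (G(D, u) = 3*(-59) = -177)
1/(G(-39, -41) - 7391) = 1/(-177 - 7391) = 1/(-7568) = -1/7568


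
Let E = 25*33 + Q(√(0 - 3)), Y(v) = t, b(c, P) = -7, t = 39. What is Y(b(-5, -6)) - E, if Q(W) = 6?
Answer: -792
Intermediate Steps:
Y(v) = 39
E = 831 (E = 25*33 + 6 = 825 + 6 = 831)
Y(b(-5, -6)) - E = 39 - 1*831 = 39 - 831 = -792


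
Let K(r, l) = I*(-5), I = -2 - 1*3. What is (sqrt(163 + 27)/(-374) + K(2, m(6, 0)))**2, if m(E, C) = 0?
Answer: (9350 - sqrt(190))**2/139876 ≈ 623.16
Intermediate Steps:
I = -5 (I = -2 - 3 = -5)
K(r, l) = 25 (K(r, l) = -5*(-5) = 25)
(sqrt(163 + 27)/(-374) + K(2, m(6, 0)))**2 = (sqrt(163 + 27)/(-374) + 25)**2 = (sqrt(190)*(-1/374) + 25)**2 = (-sqrt(190)/374 + 25)**2 = (25 - sqrt(190)/374)**2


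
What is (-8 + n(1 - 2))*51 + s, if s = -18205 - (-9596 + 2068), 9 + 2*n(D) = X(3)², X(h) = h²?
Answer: -9249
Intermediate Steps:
n(D) = 36 (n(D) = -9/2 + (3²)²/2 = -9/2 + (½)*9² = -9/2 + (½)*81 = -9/2 + 81/2 = 36)
s = -10677 (s = -18205 - 1*(-7528) = -18205 + 7528 = -10677)
(-8 + n(1 - 2))*51 + s = (-8 + 36)*51 - 10677 = 28*51 - 10677 = 1428 - 10677 = -9249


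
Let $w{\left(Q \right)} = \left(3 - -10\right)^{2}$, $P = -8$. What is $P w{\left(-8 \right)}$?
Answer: $-1352$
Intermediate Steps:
$w{\left(Q \right)} = 169$ ($w{\left(Q \right)} = \left(3 + 10\right)^{2} = 13^{2} = 169$)
$P w{\left(-8 \right)} = \left(-8\right) 169 = -1352$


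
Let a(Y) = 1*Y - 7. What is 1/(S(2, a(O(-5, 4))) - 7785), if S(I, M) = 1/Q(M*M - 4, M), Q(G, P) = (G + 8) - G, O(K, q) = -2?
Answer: -8/62279 ≈ -0.00012845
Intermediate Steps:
Q(G, P) = 8 (Q(G, P) = (8 + G) - G = 8)
a(Y) = -7 + Y (a(Y) = Y - 7 = -7 + Y)
S(I, M) = 1/8
1/(S(2, a(O(-5, 4))) - 7785) = 1/(1/8 - 7785) = 1/(-62279/8) = -8/62279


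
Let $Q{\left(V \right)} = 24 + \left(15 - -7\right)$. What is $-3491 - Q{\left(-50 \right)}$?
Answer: $-3537$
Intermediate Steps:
$Q{\left(V \right)} = 46$ ($Q{\left(V \right)} = 24 + \left(15 + 7\right) = 24 + 22 = 46$)
$-3491 - Q{\left(-50 \right)} = -3491 - 46 = -3537$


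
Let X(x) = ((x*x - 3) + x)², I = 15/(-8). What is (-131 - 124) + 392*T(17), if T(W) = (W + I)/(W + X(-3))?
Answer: -701/26 ≈ -26.962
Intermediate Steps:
I = -15/8 (I = 15*(-⅛) = -15/8 ≈ -1.8750)
X(x) = (-3 + x + x²)² (X(x) = ((x² - 3) + x)² = ((-3 + x²) + x)² = (-3 + x + x²)²)
T(W) = (-15/8 + W)/(9 + W) (T(W) = (W - 15/8)/(W + (-3 - 3 + (-3)²)²) = (-15/8 + W)/(W + (-3 - 3 + 9)²) = (-15/8 + W)/(W + 3²) = (-15/8 + W)/(W + 9) = (-15/8 + W)/(9 + W))
(-131 - 124) + 392*T(17) = (-131 - 124) + 392*((-15/8 + 17)/(9 + 17)) = -255 + 392*((121/8)/26) = -255 + 392*((1/26)*(121/8)) = -255 + 392*(121/208) = -255 + 5929/26 = -701/26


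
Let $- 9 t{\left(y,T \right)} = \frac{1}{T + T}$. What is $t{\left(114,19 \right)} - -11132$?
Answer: $\frac{3807143}{342} \approx 11132.0$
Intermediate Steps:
$t{\left(y,T \right)} = - \frac{1}{18 T}$ ($t{\left(y,T \right)} = - \frac{1}{9 \left(T + T\right)} = - \frac{1}{9 \cdot 2 T} = - \frac{\frac{1}{2} \frac{1}{T}}{9} = - \frac{1}{18 T}$)
$t{\left(114,19 \right)} - -11132 = - \frac{1}{18 \cdot 19} - -11132 = \left(- \frac{1}{18}\right) \frac{1}{19} + 11132 = - \frac{1}{342} + 11132 = \frac{3807143}{342}$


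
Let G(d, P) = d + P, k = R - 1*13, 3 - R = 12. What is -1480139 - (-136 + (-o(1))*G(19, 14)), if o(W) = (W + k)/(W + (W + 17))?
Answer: -28120750/19 ≈ -1.4800e+6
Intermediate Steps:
R = -9 (R = 3 - 1*12 = 3 - 12 = -9)
k = -22 (k = -9 - 1*13 = -9 - 13 = -22)
o(W) = (-22 + W)/(17 + 2*W) (o(W) = (W - 22)/(W + (W + 17)) = (-22 + W)/(W + (17 + W)) = (-22 + W)/(17 + 2*W))
G(d, P) = P + d
-1480139 - (-136 + (-o(1))*G(19, 14)) = -1480139 - (-136 + (-(-22 + 1)/(17 + 2*1))*(14 + 19)) = -1480139 - (-136 - (-21)/(17 + 2)*33) = -1480139 - (-136 - (-21)/19*33) = -1480139 - (-136 - 1*(-21/19)*33) = -1480139 - (-136 + (21/19)*33) = -1480139 - (-136 + 693/19) = -1480139 - 1*(-1891/19) = -1480139 + 1891/19 = -28120750/19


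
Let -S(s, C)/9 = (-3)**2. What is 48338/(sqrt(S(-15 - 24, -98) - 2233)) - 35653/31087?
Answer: -35653/31087 - 24169*I*sqrt(2314)/1157 ≈ -1.1469 - 1004.9*I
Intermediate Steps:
S(s, C) = -81 (S(s, C) = -9*(-3)**2 = -9*9 = -81)
48338/(sqrt(S(-15 - 24, -98) - 2233)) - 35653/31087 = 48338/(sqrt(-81 - 2233)) - 35653/31087 = 48338/(sqrt(-2314)) - 35653*1/31087 = 48338/((I*sqrt(2314))) - 35653/31087 = 48338*(-I*sqrt(2314)/2314) - 35653/31087 = -24169*I*sqrt(2314)/1157 - 35653/31087 = -35653/31087 - 24169*I*sqrt(2314)/1157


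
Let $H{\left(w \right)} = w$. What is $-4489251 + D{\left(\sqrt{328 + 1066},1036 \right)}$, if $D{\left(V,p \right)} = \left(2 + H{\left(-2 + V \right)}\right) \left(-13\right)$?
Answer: $-4489251 - 13 \sqrt{1394} \approx -4.4897 \cdot 10^{6}$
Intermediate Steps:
$D{\left(V,p \right)} = - 13 V$ ($D{\left(V,p \right)} = \left(2 + \left(-2 + V\right)\right) \left(-13\right) = V \left(-13\right) = - 13 V$)
$-4489251 + D{\left(\sqrt{328 + 1066},1036 \right)} = -4489251 - 13 \sqrt{328 + 1066} = -4489251 - 13 \sqrt{1394}$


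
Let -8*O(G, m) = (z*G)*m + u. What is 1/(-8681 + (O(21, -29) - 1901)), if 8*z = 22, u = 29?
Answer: -32/332041 ≈ -9.6374e-5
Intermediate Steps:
z = 11/4 (z = (⅛)*22 = 11/4 ≈ 2.7500)
O(G, m) = -29/8 - 11*G*m/32 (O(G, m) = -((11*G/4)*m + 29)/8 = -(11*G*m/4 + 29)/8 = -(29 + 11*G*m/4)/8 = -29/8 - 11*G*m/32)
1/(-8681 + (O(21, -29) - 1901)) = 1/(-8681 + ((-29/8 - 11/32*21*(-29)) - 1901)) = 1/(-8681 + ((-29/8 + 6699/32) - 1901)) = 1/(-8681 + (6583/32 - 1901)) = 1/(-8681 - 54249/32) = 1/(-332041/32) = -32/332041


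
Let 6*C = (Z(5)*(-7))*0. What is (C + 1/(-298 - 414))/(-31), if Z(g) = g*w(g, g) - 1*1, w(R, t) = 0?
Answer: 1/22072 ≈ 4.5306e-5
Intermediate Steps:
Z(g) = -1 (Z(g) = g*0 - 1*1 = 0 - 1 = -1)
C = 0 (C = (-1*(-7)*0)/6 = (7*0)/6 = (1/6)*0 = 0)
(C + 1/(-298 - 414))/(-31) = (0 + 1/(-298 - 414))/(-31) = (0 + 1/(-712))*(-1/31) = (0 - 1/712)*(-1/31) = -1/712*(-1/31) = 1/22072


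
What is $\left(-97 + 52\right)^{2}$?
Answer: $2025$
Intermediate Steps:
$\left(-97 + 52\right)^{2} = \left(-45\right)^{2} = 2025$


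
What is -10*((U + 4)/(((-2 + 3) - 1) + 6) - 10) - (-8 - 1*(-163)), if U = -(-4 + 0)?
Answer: -205/3 ≈ -68.333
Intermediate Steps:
U = 4 (U = -1*(-4) = 4)
-10*((U + 4)/(((-2 + 3) - 1) + 6) - 10) - (-8 - 1*(-163)) = -10*((4 + 4)/(((-2 + 3) - 1) + 6) - 10) - (-8 - 1*(-163)) = -10*(8/((1 - 1) + 6) - 10) - (-8 + 163) = -10*(8/(0 + 6) - 10) - 1*155 = -10*(8/6 - 10) - 155 = -10*(8*(1/6) - 10) - 155 = -10*(4/3 - 10) - 155 = -10*(-26/3) - 155 = 260/3 - 155 = -205/3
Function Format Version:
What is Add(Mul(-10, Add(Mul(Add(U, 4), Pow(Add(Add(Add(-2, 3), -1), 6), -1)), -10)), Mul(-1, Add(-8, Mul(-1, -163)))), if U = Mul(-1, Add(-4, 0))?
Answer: Rational(-205, 3) ≈ -68.333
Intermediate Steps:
U = 4 (U = Mul(-1, -4) = 4)
Add(Mul(-10, Add(Mul(Add(U, 4), Pow(Add(Add(Add(-2, 3), -1), 6), -1)), -10)), Mul(-1, Add(-8, Mul(-1, -163)))) = Add(Mul(-10, Add(Mul(Add(4, 4), Pow(Add(Add(Add(-2, 3), -1), 6), -1)), -10)), Mul(-1, Add(-8, Mul(-1, -163)))) = Add(Mul(-10, Add(Mul(8, Pow(Add(Add(1, -1), 6), -1)), -10)), Mul(-1, Add(-8, 163))) = Add(Mul(-10, Add(Mul(8, Pow(Add(0, 6), -1)), -10)), Mul(-1, 155)) = Add(Mul(-10, Add(Mul(8, Pow(6, -1)), -10)), -155) = Add(Mul(-10, Add(Mul(8, Rational(1, 6)), -10)), -155) = Add(Mul(-10, Add(Rational(4, 3), -10)), -155) = Add(Mul(-10, Rational(-26, 3)), -155) = Add(Rational(260, 3), -155) = Rational(-205, 3)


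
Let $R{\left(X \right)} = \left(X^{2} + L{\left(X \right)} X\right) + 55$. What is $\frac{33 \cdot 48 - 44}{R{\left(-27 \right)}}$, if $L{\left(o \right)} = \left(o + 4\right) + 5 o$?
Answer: $\frac{154}{505} \approx 0.30495$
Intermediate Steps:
$L{\left(o \right)} = 4 + 6 o$ ($L{\left(o \right)} = \left(4 + o\right) + 5 o = 4 + 6 o$)
$R{\left(X \right)} = 55 + X^{2} + X \left(4 + 6 X\right)$ ($R{\left(X \right)} = \left(X^{2} + \left(4 + 6 X\right) X\right) + 55 = \left(X^{2} + X \left(4 + 6 X\right)\right) + 55 = 55 + X^{2} + X \left(4 + 6 X\right)$)
$\frac{33 \cdot 48 - 44}{R{\left(-27 \right)}} = \frac{33 \cdot 48 - 44}{55 + 4 \left(-27\right) + 7 \left(-27\right)^{2}} = \frac{1584 - 44}{55 - 108 + 7 \cdot 729} = \frac{1540}{55 - 108 + 5103} = \frac{1540}{5050} = 1540 \cdot \frac{1}{5050} = \frac{154}{505}$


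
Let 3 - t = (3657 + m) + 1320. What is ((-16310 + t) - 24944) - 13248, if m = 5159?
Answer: -64635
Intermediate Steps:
t = -10133 (t = 3 - ((3657 + 5159) + 1320) = 3 - (8816 + 1320) = 3 - 1*10136 = 3 - 10136 = -10133)
((-16310 + t) - 24944) - 13248 = ((-16310 - 10133) - 24944) - 13248 = (-26443 - 24944) - 13248 = -51387 - 13248 = -64635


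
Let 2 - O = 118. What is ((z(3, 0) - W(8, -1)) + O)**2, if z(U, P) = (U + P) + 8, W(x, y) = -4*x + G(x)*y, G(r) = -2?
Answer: 5625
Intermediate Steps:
O = -116 (O = 2 - 1*118 = 2 - 118 = -116)
W(x, y) = -4*x - 2*y
z(U, P) = 8 + P + U (z(U, P) = (P + U) + 8 = 8 + P + U)
((z(3, 0) - W(8, -1)) + O)**2 = (((8 + 0 + 3) - (-4*8 - 2*(-1))) - 116)**2 = ((11 - (-32 + 2)) - 116)**2 = ((11 - 1*(-30)) - 116)**2 = ((11 + 30) - 116)**2 = (41 - 116)**2 = (-75)**2 = 5625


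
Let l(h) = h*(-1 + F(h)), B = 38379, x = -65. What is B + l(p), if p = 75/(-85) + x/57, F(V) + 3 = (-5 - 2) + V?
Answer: 36061117459/938961 ≈ 38405.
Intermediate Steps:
F(V) = -10 + V (F(V) = -3 + ((-5 - 2) + V) = -3 + (-7 + V) = -10 + V)
p = -1960/969 (p = 75/(-85) - 65/57 = 75*(-1/85) - 65*1/57 = -15/17 - 65/57 = -1960/969 ≈ -2.0227)
l(h) = h*(-11 + h) (l(h) = h*(-1 + (-10 + h)) = h*(-11 + h))
B + l(p) = 38379 - 1960*(-11 - 1960/969)/969 = 38379 - 1960/969*(-12619/969) = 38379 + 24733240/938961 = 36061117459/938961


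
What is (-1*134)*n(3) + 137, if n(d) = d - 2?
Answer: 3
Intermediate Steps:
n(d) = -2 + d
(-1*134)*n(3) + 137 = (-1*134)*(-2 + 3) + 137 = -134*1 + 137 = -134 + 137 = 3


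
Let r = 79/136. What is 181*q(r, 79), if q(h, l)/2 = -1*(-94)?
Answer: 34028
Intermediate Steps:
r = 79/136 (r = 79*(1/136) = 79/136 ≈ 0.58088)
q(h, l) = 188 (q(h, l) = 2*(-1*(-94)) = 2*94 = 188)
181*q(r, 79) = 181*188 = 34028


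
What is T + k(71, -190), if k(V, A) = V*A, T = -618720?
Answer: -632210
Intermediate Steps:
k(V, A) = A*V
T + k(71, -190) = -618720 - 190*71 = -618720 - 13490 = -632210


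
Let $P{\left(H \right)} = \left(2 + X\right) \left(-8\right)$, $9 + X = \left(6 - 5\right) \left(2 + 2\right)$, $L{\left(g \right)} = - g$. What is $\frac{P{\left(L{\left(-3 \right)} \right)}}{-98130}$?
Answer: $- \frac{4}{16355} \approx -0.00024457$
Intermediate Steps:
$X = -5$ ($X = -9 + \left(6 - 5\right) \left(2 + 2\right) = -9 + 1 \cdot 4 = -9 + 4 = -5$)
$P{\left(H \right)} = 24$ ($P{\left(H \right)} = \left(2 - 5\right) \left(-8\right) = \left(-3\right) \left(-8\right) = 24$)
$\frac{P{\left(L{\left(-3 \right)} \right)}}{-98130} = \frac{24}{-98130} = 24 \left(- \frac{1}{98130}\right) = - \frac{4}{16355}$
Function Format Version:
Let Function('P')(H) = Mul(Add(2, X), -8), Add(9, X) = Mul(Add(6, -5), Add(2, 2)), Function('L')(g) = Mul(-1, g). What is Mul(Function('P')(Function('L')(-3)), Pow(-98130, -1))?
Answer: Rational(-4, 16355) ≈ -0.00024457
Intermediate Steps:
X = -5 (X = Add(-9, Mul(Add(6, -5), Add(2, 2))) = Add(-9, Mul(1, 4)) = Add(-9, 4) = -5)
Function('P')(H) = 24 (Function('P')(H) = Mul(Add(2, -5), -8) = Mul(-3, -8) = 24)
Mul(Function('P')(Function('L')(-3)), Pow(-98130, -1)) = Mul(24, Pow(-98130, -1)) = Mul(24, Rational(-1, 98130)) = Rational(-4, 16355)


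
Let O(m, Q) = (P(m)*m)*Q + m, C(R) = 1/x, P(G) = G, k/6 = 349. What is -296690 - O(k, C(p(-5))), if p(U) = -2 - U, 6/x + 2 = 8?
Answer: -4683620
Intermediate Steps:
x = 1 (x = 6/(-2 + 8) = 6/6 = 6*(⅙) = 1)
k = 2094 (k = 6*349 = 2094)
C(R) = 1 (C(R) = 1/1 = 1)
O(m, Q) = m + Q*m² (O(m, Q) = (m*m)*Q + m = m²*Q + m = Q*m² + m = m + Q*m²)
-296690 - O(k, C(p(-5))) = -296690 - 2094*(1 + 1*2094) = -296690 - 2094*(1 + 2094) = -296690 - 2094*2095 = -296690 - 1*4386930 = -296690 - 4386930 = -4683620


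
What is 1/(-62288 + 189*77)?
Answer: -1/47735 ≈ -2.0949e-5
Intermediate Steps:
1/(-62288 + 189*77) = 1/(-62288 + 14553) = 1/(-47735) = -1/47735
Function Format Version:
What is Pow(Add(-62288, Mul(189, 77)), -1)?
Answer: Rational(-1, 47735) ≈ -2.0949e-5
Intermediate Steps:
Pow(Add(-62288, Mul(189, 77)), -1) = Pow(Add(-62288, 14553), -1) = Pow(-47735, -1) = Rational(-1, 47735)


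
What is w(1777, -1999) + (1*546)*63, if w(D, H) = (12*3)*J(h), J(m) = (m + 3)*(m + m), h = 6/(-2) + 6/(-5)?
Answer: 869022/25 ≈ 34761.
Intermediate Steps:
h = -21/5 (h = 6*(-1/2) + 6*(-1/5) = -3 - 6/5 = -21/5 ≈ -4.2000)
J(m) = 2*m*(3 + m) (J(m) = (3 + m)*(2*m) = 2*m*(3 + m))
w(D, H) = 9072/25 (w(D, H) = (12*3)*(2*(-21/5)*(3 - 21/5)) = 36*(2*(-21/5)*(-6/5)) = 36*(252/25) = 9072/25)
w(1777, -1999) + (1*546)*63 = 9072/25 + (1*546)*63 = 9072/25 + 546*63 = 9072/25 + 34398 = 869022/25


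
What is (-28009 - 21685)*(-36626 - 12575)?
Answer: 2444994494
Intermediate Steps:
(-28009 - 21685)*(-36626 - 12575) = -49694*(-49201) = 2444994494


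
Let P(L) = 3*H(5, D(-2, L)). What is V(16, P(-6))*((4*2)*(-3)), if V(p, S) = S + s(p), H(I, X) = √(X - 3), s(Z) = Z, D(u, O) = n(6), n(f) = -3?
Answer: -384 - 72*I*√6 ≈ -384.0 - 176.36*I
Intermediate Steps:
D(u, O) = -3
H(I, X) = √(-3 + X)
P(L) = 3*I*√6 (P(L) = 3*√(-3 - 3) = 3*√(-6) = 3*(I*√6) = 3*I*√6)
V(p, S) = S + p
V(16, P(-6))*((4*2)*(-3)) = (3*I*√6 + 16)*((4*2)*(-3)) = (16 + 3*I*√6)*(8*(-3)) = (16 + 3*I*√6)*(-24) = -384 - 72*I*√6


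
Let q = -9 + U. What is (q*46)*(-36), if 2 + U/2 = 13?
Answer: -21528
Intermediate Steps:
U = 22 (U = -4 + 2*13 = -4 + 26 = 22)
q = 13 (q = -9 + 22 = 13)
(q*46)*(-36) = (13*46)*(-36) = 598*(-36) = -21528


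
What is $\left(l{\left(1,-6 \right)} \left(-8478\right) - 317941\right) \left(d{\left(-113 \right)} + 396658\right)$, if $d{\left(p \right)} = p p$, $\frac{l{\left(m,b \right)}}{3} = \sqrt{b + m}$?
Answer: $-130173629807 - 10413366318 i \sqrt{5} \approx -1.3017 \cdot 10^{11} - 2.3285 \cdot 10^{10} i$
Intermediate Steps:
$l{\left(m,b \right)} = 3 \sqrt{b + m}$
$d{\left(p \right)} = p^{2}$
$\left(l{\left(1,-6 \right)} \left(-8478\right) - 317941\right) \left(d{\left(-113 \right)} + 396658\right) = \left(3 \sqrt{-6 + 1} \left(-8478\right) - 317941\right) \left(\left(-113\right)^{2} + 396658\right) = \left(3 \sqrt{-5} \left(-8478\right) - 317941\right) \left(12769 + 396658\right) = \left(3 i \sqrt{5} \left(-8478\right) - 317941\right) 409427 = \left(- 25434 i \sqrt{5} - 317941\right) 409427 = \left(-317941 - 25434 i \sqrt{5}\right) 409427 = -130173629807 - 10413366318 i \sqrt{5}$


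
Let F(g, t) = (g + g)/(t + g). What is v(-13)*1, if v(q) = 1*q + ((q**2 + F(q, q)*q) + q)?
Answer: 130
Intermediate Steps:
F(g, t) = 2*g/(g + t) (F(g, t) = (2*g)/(g + t) = 2*g/(g + t))
v(q) = q**2 + 3*q (v(q) = 1*q + ((q**2 + (2*q/(q + q))*q) + q) = q + ((q**2 + (2*q/((2*q)))*q) + q) = q + ((q**2 + (2*q*(1/(2*q)))*q) + q) = q + ((q**2 + 1*q) + q) = q + ((q**2 + q) + q) = q + ((q + q**2) + q) = q + (q**2 + 2*q) = q**2 + 3*q)
v(-13)*1 = -13*(3 - 13)*1 = -13*(-10)*1 = 130*1 = 130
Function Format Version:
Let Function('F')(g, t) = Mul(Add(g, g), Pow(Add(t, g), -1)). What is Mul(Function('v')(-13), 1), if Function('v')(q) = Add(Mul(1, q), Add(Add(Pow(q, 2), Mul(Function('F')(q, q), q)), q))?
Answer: 130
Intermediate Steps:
Function('F')(g, t) = Mul(2, g, Pow(Add(g, t), -1)) (Function('F')(g, t) = Mul(Mul(2, g), Pow(Add(g, t), -1)) = Mul(2, g, Pow(Add(g, t), -1)))
Function('v')(q) = Add(Pow(q, 2), Mul(3, q)) (Function('v')(q) = Add(Mul(1, q), Add(Add(Pow(q, 2), Mul(Mul(2, q, Pow(Add(q, q), -1)), q)), q)) = Add(q, Add(Add(Pow(q, 2), Mul(Mul(2, q, Pow(Mul(2, q), -1)), q)), q)) = Add(q, Add(Add(Pow(q, 2), Mul(Mul(2, q, Mul(Rational(1, 2), Pow(q, -1))), q)), q)) = Add(q, Add(Add(Pow(q, 2), Mul(1, q)), q)) = Add(q, Add(Add(Pow(q, 2), q), q)) = Add(q, Add(Add(q, Pow(q, 2)), q)) = Add(q, Add(Pow(q, 2), Mul(2, q))) = Add(Pow(q, 2), Mul(3, q)))
Mul(Function('v')(-13), 1) = Mul(Mul(-13, Add(3, -13)), 1) = Mul(Mul(-13, -10), 1) = Mul(130, 1) = 130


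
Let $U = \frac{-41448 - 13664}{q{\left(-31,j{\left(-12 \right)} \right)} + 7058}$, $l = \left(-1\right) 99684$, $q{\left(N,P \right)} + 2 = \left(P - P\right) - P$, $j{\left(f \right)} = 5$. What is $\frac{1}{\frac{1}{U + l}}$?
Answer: $- \frac{702926996}{7051} \approx -99692.0$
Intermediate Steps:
$q{\left(N,P \right)} = -2 - P$ ($q{\left(N,P \right)} = -2 + \left(\left(P - P\right) - P\right) = -2 + \left(0 - P\right) = -2 - P$)
$l = -99684$
$U = - \frac{55112}{7051}$ ($U = \frac{-41448 - 13664}{\left(-2 - 5\right) + 7058} = - \frac{55112}{\left(-2 - 5\right) + 7058} = - \frac{55112}{-7 + 7058} = - \frac{55112}{7051} \approx -7.8162$)
$\frac{1}{\frac{1}{U + l}} = \frac{1}{\frac{1}{- \frac{55112}{7051} - 99684}} = \frac{1}{\frac{1}{- \frac{702926996}{7051}}} = \frac{1}{- \frac{7051}{702926996}} = - \frac{702926996}{7051}$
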